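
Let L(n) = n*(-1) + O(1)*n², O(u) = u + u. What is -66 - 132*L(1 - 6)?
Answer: -7326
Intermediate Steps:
O(u) = 2*u
L(n) = -n + 2*n² (L(n) = n*(-1) + (2*1)*n² = -n + 2*n²)
-66 - 132*L(1 - 6) = -66 - 132*(1 - 6)*(-1 + 2*(1 - 6)) = -66 - (-660)*(-1 + 2*(-5)) = -66 - (-660)*(-1 - 10) = -66 - (-660)*(-11) = -66 - 132*55 = -66 - 7260 = -7326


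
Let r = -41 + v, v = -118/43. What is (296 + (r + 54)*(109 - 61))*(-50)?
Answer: -1694800/43 ≈ -39414.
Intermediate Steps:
v = -118/43 (v = -118*1/43 = -118/43 ≈ -2.7442)
r = -1881/43 (r = -41 - 118/43 = -1881/43 ≈ -43.744)
(296 + (r + 54)*(109 - 61))*(-50) = (296 + (-1881/43 + 54)*(109 - 61))*(-50) = (296 + (441/43)*48)*(-50) = (296 + 21168/43)*(-50) = (33896/43)*(-50) = -1694800/43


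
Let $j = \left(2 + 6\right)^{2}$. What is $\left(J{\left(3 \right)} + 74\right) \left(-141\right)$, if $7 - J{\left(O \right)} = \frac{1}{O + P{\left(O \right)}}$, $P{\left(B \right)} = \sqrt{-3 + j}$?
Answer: $- \frac{594315}{52} + \frac{141 \sqrt{61}}{52} \approx -11408.0$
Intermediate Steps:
$j = 64$ ($j = 8^{2} = 64$)
$P{\left(B \right)} = \sqrt{61}$ ($P{\left(B \right)} = \sqrt{-3 + 64} = \sqrt{61}$)
$J{\left(O \right)} = 7 - \frac{1}{O + \sqrt{61}}$
$\left(J{\left(3 \right)} + 74\right) \left(-141\right) = \left(\frac{-1 + 7 \cdot 3 + 7 \sqrt{61}}{3 + \sqrt{61}} + 74\right) \left(-141\right) = \left(\frac{-1 + 21 + 7 \sqrt{61}}{3 + \sqrt{61}} + 74\right) \left(-141\right) = \left(\frac{20 + 7 \sqrt{61}}{3 + \sqrt{61}} + 74\right) \left(-141\right) = \left(74 + \frac{20 + 7 \sqrt{61}}{3 + \sqrt{61}}\right) \left(-141\right) = -10434 - \frac{141 \left(20 + 7 \sqrt{61}\right)}{3 + \sqrt{61}}$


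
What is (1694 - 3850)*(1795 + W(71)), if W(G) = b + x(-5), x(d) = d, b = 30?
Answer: -3923920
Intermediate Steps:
W(G) = 25 (W(G) = 30 - 5 = 25)
(1694 - 3850)*(1795 + W(71)) = (1694 - 3850)*(1795 + 25) = -2156*1820 = -3923920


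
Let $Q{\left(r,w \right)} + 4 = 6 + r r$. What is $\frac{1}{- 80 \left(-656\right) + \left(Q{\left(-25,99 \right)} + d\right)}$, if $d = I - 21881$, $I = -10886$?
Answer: $\frac{1}{20340} \approx 4.9164 \cdot 10^{-5}$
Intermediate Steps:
$Q{\left(r,w \right)} = 2 + r^{2}$ ($Q{\left(r,w \right)} = -4 + \left(6 + r r\right) = -4 + \left(6 + r^{2}\right) = 2 + r^{2}$)
$d = -32767$ ($d = -10886 - 21881 = -32767$)
$\frac{1}{- 80 \left(-656\right) + \left(Q{\left(-25,99 \right)} + d\right)} = \frac{1}{- 80 \left(-656\right) - \left(32765 - 625\right)} = \frac{1}{\left(-1\right) \left(-52480\right) + \left(\left(2 + 625\right) - 32767\right)} = \frac{1}{52480 + \left(627 - 32767\right)} = \frac{1}{52480 - 32140} = \frac{1}{20340}$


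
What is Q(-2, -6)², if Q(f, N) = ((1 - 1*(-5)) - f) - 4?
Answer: 16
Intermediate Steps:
Q(f, N) = 2 - f (Q(f, N) = ((1 + 5) - f) - 4 = (6 - f) - 4 = 2 - f)
Q(-2, -6)² = (2 - 1*(-2))² = (2 + 2)² = 4² = 16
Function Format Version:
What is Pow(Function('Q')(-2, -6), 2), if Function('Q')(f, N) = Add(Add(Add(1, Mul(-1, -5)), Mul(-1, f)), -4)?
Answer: 16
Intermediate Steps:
Function('Q')(f, N) = Add(2, Mul(-1, f)) (Function('Q')(f, N) = Add(Add(Add(1, 5), Mul(-1, f)), -4) = Add(Add(6, Mul(-1, f)), -4) = Add(2, Mul(-1, f)))
Pow(Function('Q')(-2, -6), 2) = Pow(Add(2, Mul(-1, -2)), 2) = Pow(Add(2, 2), 2) = Pow(4, 2) = 16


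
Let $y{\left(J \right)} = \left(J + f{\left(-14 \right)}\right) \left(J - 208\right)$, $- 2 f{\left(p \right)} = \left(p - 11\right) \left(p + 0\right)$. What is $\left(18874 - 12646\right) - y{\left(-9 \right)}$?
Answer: $-33700$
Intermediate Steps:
$f{\left(p \right)} = - \frac{p \left(-11 + p\right)}{2}$ ($f{\left(p \right)} = - \frac{\left(p - 11\right) \left(p + 0\right)}{2} = - \frac{\left(-11 + p\right) p}{2} = - \frac{p \left(-11 + p\right)}{2}$)
$y{\left(J \right)} = \left(-208 + J\right) \left(-175 + J\right)$ ($y{\left(J \right)} = \left(J + \frac{1}{2} \left(-14\right) \left(11 - -14\right)\right) \left(J - 208\right) = \left(J + \frac{1}{2} \left(-14\right) \left(11 + 14\right)\right) \left(-208 + J\right) = \left(J + \frac{1}{2} \left(-14\right) 25\right) \left(-208 + J\right) = \left(J - 175\right) \left(-208 + J\right) = \left(-175 + J\right) \left(-208 + J\right) = \left(-208 + J\right) \left(-175 + J\right)$)
$\left(18874 - 12646\right) - y{\left(-9 \right)} = \left(18874 - 12646\right) - \left(36400 + \left(-9\right)^{2} - -3447\right) = \left(18874 - 12646\right) - \left(36400 + 81 + 3447\right) = 6228 - 39928 = -33700$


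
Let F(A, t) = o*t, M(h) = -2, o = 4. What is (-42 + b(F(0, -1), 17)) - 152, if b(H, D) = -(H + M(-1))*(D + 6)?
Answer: -56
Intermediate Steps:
F(A, t) = 4*t
b(H, D) = -(-2 + H)*(6 + D) (b(H, D) = -(H - 2)*(D + 6) = -(-2 + H)*(6 + D))
(-42 + b(F(0, -1), 17)) - 152 = (-42 + (12 - 24*(-1) + 2*17 - 1*17*4*(-1))) - 152 = (-42 + (12 - 6*(-4) + 34 - 1*17*(-4))) - 152 = (-42 + (12 + 24 + 34 + 68)) - 152 = (-42 + 138) - 152 = 96 - 152 = -56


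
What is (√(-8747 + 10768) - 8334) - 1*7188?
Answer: -15522 + √2021 ≈ -15477.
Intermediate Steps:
(√(-8747 + 10768) - 8334) - 1*7188 = (√2021 - 8334) - 7188 = (-8334 + √2021) - 7188 = -15522 + √2021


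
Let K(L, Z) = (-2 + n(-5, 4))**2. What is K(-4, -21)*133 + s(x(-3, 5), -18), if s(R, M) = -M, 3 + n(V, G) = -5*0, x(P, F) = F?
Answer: 3343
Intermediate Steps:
n(V, G) = -3 (n(V, G) = -3 - 5*0 = -3 + 0 = -3)
K(L, Z) = 25 (K(L, Z) = (-2 - 3)**2 = (-5)**2 = 25)
K(-4, -21)*133 + s(x(-3, 5), -18) = 25*133 - 1*(-18) = 3325 + 18 = 3343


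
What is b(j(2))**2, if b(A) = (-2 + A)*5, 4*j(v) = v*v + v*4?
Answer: 25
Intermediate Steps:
j(v) = v + v**2/4 (j(v) = (v*v + v*4)/4 = (v**2 + 4*v)/4 = v + v**2/4)
b(A) = -10 + 5*A
b(j(2))**2 = (-10 + 5*((1/4)*2*(4 + 2)))**2 = (-10 + 5*((1/4)*2*6))**2 = (-10 + 5*3)**2 = (-10 + 15)**2 = 5**2 = 25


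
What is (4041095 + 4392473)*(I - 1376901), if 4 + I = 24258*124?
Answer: 13755883128416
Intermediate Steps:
I = 3007988 (I = -4 + 24258*124 = -4 + 3007992 = 3007988)
(4041095 + 4392473)*(I - 1376901) = (4041095 + 4392473)*(3007988 - 1376901) = 8433568*1631087 = 13755883128416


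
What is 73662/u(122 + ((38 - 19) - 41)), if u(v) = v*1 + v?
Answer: 36831/100 ≈ 368.31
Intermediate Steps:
u(v) = 2*v (u(v) = v + v = 2*v)
73662/u(122 + ((38 - 19) - 41)) = 73662/((2*(122 + ((38 - 19) - 41)))) = 73662/((2*(122 + (19 - 41)))) = 73662/((2*(122 - 22))) = 73662/((2*100)) = 73662/200 = 73662*(1/200) = 36831/100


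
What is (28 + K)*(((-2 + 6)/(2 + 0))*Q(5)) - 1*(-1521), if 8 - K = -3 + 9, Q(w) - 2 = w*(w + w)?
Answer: 4641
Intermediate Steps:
Q(w) = 2 + 2*w² (Q(w) = 2 + w*(w + w) = 2 + w*(2*w) = 2 + 2*w²)
K = 2 (K = 8 - (-3 + 9) = 8 - 1*6 = 8 - 6 = 2)
(28 + K)*(((-2 + 6)/(2 + 0))*Q(5)) - 1*(-1521) = (28 + 2)*(((-2 + 6)/(2 + 0))*(2 + 2*5²)) - 1*(-1521) = 30*((4/2)*(2 + 2*25)) + 1521 = 30*((4*(½))*(2 + 50)) + 1521 = 30*(2*52) + 1521 = 30*104 + 1521 = 3120 + 1521 = 4641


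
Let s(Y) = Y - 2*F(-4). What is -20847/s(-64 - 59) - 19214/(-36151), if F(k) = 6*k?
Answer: 251693649/903775 ≈ 278.49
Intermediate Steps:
s(Y) = 48 + Y (s(Y) = Y - 12*(-4) = Y - 2*(-24) = Y + 48 = 48 + Y)
-20847/s(-64 - 59) - 19214/(-36151) = -20847/(48 + (-64 - 59)) - 19214/(-36151) = -20847/(48 - 123) - 19214*(-1/36151) = -20847/(-75) + 19214/36151 = -20847*(-1/75) + 19214/36151 = 6949/25 + 19214/36151 = 251693649/903775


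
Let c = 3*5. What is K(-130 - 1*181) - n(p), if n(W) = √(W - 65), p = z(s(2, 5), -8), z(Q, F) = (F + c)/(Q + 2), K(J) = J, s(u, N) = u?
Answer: -311 - I*√253/2 ≈ -311.0 - 7.953*I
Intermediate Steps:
c = 15
z(Q, F) = (15 + F)/(2 + Q) (z(Q, F) = (F + 15)/(Q + 2) = (15 + F)/(2 + Q))
p = 7/4 (p = (15 - 8)/(2 + 2) = 7/4 ≈ 1.7500)
n(W) = √(-65 + W)
K(-130 - 1*181) - n(p) = (-130 - 1*181) - √(-65 + 7/4) = (-130 - 181) - √(-253/4) = -311 - I*√253/2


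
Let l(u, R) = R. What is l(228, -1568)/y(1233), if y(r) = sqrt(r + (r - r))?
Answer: -1568*sqrt(137)/411 ≈ -44.654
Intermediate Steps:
y(r) = sqrt(r) (y(r) = sqrt(r + 0) = sqrt(r))
l(228, -1568)/y(1233) = -1568*sqrt(137)/411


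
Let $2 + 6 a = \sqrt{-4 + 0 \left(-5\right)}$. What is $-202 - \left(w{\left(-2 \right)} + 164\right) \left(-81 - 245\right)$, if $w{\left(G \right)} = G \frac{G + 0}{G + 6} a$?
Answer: $\frac{159460}{3} + \frac{326 i}{3} \approx 53153.0 + 108.67 i$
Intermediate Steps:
$a = - \frac{1}{3} + \frac{i}{3}$ ($a = - \frac{1}{3} + \frac{\sqrt{-4 + 0 \left(-5\right)}}{6} = - \frac{1}{3} + \frac{\sqrt{-4 + 0}}{6} = - \frac{1}{3} + \frac{\sqrt{-4}}{6} = - \frac{1}{3} + \frac{2 i}{6} = - \frac{1}{3} + \frac{i}{3} \approx -0.33333 + 0.33333 i$)
$w{\left(G \right)} = \frac{G^{2} \left(- \frac{1}{3} + \frac{i}{3}\right)}{6 + G}$ ($w{\left(G \right)} = G \frac{G + 0}{G + 6} \left(- \frac{1}{3} + \frac{i}{3}\right) = G \frac{G}{6 + G} \left(- \frac{1}{3} + \frac{i}{3}\right) = \frac{G^{2}}{6 + G} \left(- \frac{1}{3} + \frac{i}{3}\right) = \frac{G^{2} \left(- \frac{1}{3} + \frac{i}{3}\right)}{6 + G}$)
$-202 - \left(w{\left(-2 \right)} + 164\right) \left(-81 - 245\right) = -202 - \left(\frac{\left(-2\right)^{2} \left(-1 + i\right)}{3 \left(6 - 2\right)} + 164\right) \left(-81 - 245\right) = -202 - \left(\frac{1}{3} \cdot 4 \cdot \frac{1}{4} \left(-1 + i\right) + 164\right) \left(-326\right) = -202 - \left(\left(- \frac{1}{3} + \frac{i}{3}\right) + 164\right) \left(-326\right) = -202 - \left(\frac{491}{3} + \frac{i}{3}\right) \left(-326\right) = -202 - \left(- \frac{160066}{3} - \frac{326 i}{3}\right) = -202 + \left(\frac{160066}{3} + \frac{326 i}{3}\right) = \frac{159460}{3} + \frac{326 i}{3}$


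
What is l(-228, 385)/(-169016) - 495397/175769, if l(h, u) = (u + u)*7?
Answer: -42338707131/14853886652 ≈ -2.8503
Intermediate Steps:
l(h, u) = 14*u (l(h, u) = (2*u)*7 = 14*u)
l(-228, 385)/(-169016) - 495397/175769 = (14*385)/(-169016) - 495397/175769 = 5390*(-1/169016) - 495397*1/175769 = -2695/84508 - 495397/175769 = -42338707131/14853886652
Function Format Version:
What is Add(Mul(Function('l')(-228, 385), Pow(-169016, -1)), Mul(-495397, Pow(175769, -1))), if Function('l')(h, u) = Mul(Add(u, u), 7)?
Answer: Rational(-42338707131, 14853886652) ≈ -2.8503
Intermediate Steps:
Function('l')(h, u) = Mul(14, u) (Function('l')(h, u) = Mul(Mul(2, u), 7) = Mul(14, u))
Add(Mul(Function('l')(-228, 385), Pow(-169016, -1)), Mul(-495397, Pow(175769, -1))) = Add(Mul(Mul(14, 385), Pow(-169016, -1)), Mul(-495397, Pow(175769, -1))) = Add(Mul(5390, Rational(-1, 169016)), Mul(-495397, Rational(1, 175769))) = Add(Rational(-2695, 84508), Rational(-495397, 175769)) = Rational(-42338707131, 14853886652)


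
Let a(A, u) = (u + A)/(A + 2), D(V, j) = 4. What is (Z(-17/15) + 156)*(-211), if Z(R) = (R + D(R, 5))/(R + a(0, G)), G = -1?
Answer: -1594738/49 ≈ -32546.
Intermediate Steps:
a(A, u) = (A + u)/(2 + A)
Z(R) = (4 + R)/(-½ + R) (Z(R) = (R + 4)/(R + (0 - 1)/(2 + 0)) = (4 + R)/(R - 1/2) = (4 + R)/(R + (½)*(-1)) = (4 + R)/(R - ½) = (4 + R)/(-½ + R))
(Z(-17/15) + 156)*(-211) = (2*(4 - 17/15)/(-1 + 2*(-17/15)) + 156)*(-211) = (2*(43/15)/(-1 - 34/15) + 156)*(-211) = (2*(43/15)/(-49/15) + 156)*(-211) = (2*(-15/49)*(43/15) + 156)*(-211) = (-86/49 + 156)*(-211) = (7558/49)*(-211) = -1594738/49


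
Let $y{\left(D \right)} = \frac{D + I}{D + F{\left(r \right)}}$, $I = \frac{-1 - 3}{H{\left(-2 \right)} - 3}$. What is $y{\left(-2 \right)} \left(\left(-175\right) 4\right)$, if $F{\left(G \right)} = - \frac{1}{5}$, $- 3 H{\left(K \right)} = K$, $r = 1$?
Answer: $- \frac{1000}{11} \approx -90.909$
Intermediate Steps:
$H{\left(K \right)} = - \frac{K}{3}$
$F{\left(G \right)} = - \frac{1}{5}$ ($F{\left(G \right)} = \left(-1\right) \frac{1}{5} = - \frac{1}{5}$)
$I = \frac{12}{7}$ ($I = \frac{-1 - 3}{\left(- \frac{1}{3}\right) \left(-2\right) - 3} = - \frac{4}{\frac{2}{3} - 3} = - \frac{4}{- \frac{7}{3}} = \left(-4\right) \left(- \frac{3}{7}\right) = \frac{12}{7} \approx 1.7143$)
$y{\left(D \right)} = \frac{\frac{12}{7} + D}{- \frac{1}{5} + D}$ ($y{\left(D \right)} = \frac{D + \frac{12}{7}}{D - \frac{1}{5}} = \frac{\frac{12}{7} + D}{- \frac{1}{5} + D}$)
$y{\left(-2 \right)} \left(\left(-175\right) 4\right) = \frac{5 \left(12 + 7 \left(-2\right)\right)}{7 \left(-1 + 5 \left(-2\right)\right)} \left(\left(-175\right) 4\right) = \frac{5 \left(12 - 14\right)}{7 \left(-1 - 10\right)} \left(-700\right) = \frac{5}{7} \frac{1}{-11} \left(-2\right) \left(-700\right) = \frac{5}{7} \left(- \frac{1}{11}\right) \left(-2\right) \left(-700\right) = \frac{10}{77} \left(-700\right) = - \frac{1000}{11}$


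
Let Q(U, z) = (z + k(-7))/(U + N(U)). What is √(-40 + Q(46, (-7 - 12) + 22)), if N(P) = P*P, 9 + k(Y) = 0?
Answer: I*√46745683/1081 ≈ 6.3248*I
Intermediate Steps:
k(Y) = -9 (k(Y) = -9 + 0 = -9)
N(P) = P²
Q(U, z) = (-9 + z)/(U + U²) (Q(U, z) = (z - 9)/(U + U²) = (-9 + z)/(U + U²))
√(-40 + Q(46, (-7 - 12) + 22)) = √(-40 + (-9 + ((-7 - 12) + 22))/(46*(1 + 46))) = √(-40 + (1/46)*(-9 + (-19 + 22))/47) = √(-40 + (1/46)*(1/47)*(-9 + 3)) = √(-40 + (1/46)*(1/47)*(-6)) = √(-40 - 3/1081) = √(-43243/1081) = I*√46745683/1081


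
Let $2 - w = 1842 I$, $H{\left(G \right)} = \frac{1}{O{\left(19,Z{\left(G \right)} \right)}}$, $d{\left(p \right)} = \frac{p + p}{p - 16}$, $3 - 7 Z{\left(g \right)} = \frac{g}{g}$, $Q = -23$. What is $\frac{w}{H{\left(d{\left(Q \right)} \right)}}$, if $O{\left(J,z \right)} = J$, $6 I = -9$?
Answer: $52535$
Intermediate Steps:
$I = - \frac{3}{2}$ ($I = \frac{1}{6} \left(-9\right) = - \frac{3}{2} \approx -1.5$)
$Z{\left(g \right)} = \frac{2}{7}$ ($Z{\left(g \right)} = \frac{3}{7} - \frac{g \frac{1}{g}}{7} = \frac{3}{7} - \frac{1}{7} = \frac{2}{7}$)
$d{\left(p \right)} = \frac{2 p}{-16 + p}$
$H{\left(G \right)} = \frac{1}{19}$
$w = 2765$ ($w = 2 - 1842 \left(- \frac{3}{2}\right) = 2 - -2763 = 2 + 2763 = 2765$)
$\frac{w}{H{\left(d{\left(Q \right)} \right)}} = 2765 \frac{1}{\frac{1}{19}} = 2765 \cdot 19 = 52535$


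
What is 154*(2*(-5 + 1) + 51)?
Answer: 6622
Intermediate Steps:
154*(2*(-5 + 1) + 51) = 154*(2*(-4) + 51) = 154*(-8 + 51) = 154*43 = 6622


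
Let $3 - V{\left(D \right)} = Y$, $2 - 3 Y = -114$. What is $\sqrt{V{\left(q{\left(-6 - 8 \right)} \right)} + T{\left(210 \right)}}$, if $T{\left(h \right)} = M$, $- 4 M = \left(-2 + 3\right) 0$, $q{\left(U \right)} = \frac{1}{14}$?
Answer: $\frac{i \sqrt{321}}{3} \approx 5.9722 i$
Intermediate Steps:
$q{\left(U \right)} = \frac{1}{14}$
$Y = \frac{116}{3}$ ($Y = \frac{2}{3} - -38 = \frac{2}{3} + 38 = \frac{116}{3} \approx 38.667$)
$M = 0$ ($M = - \frac{\left(-2 + 3\right) 0}{4} = - \frac{1 \cdot 0}{4} = \left(- \frac{1}{4}\right) 0 = 0$)
$V{\left(D \right)} = - \frac{107}{3}$ ($V{\left(D \right)} = 3 - \frac{116}{3} = - \frac{107}{3}$)
$T{\left(h \right)} = 0$
$\sqrt{V{\left(q{\left(-6 - 8 \right)} \right)} + T{\left(210 \right)}} = \sqrt{- \frac{107}{3} + 0} = \sqrt{- \frac{107}{3}} = \frac{i \sqrt{321}}{3}$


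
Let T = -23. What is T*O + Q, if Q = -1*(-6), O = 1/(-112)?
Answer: 695/112 ≈ 6.2054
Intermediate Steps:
O = -1/112 ≈ -0.0089286
Q = 6
T*O + Q = -23*(-1/112) + 6 = 23/112 + 6 = 695/112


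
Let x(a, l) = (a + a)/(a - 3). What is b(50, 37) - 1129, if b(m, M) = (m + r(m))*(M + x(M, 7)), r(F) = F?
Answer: 47407/17 ≈ 2788.6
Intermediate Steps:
x(a, l) = 2*a/(-3 + a) (x(a, l) = (2*a)/(-3 + a) = 2*a/(-3 + a))
b(m, M) = 2*m*(M + 2*M/(-3 + M)) (b(m, M) = (m + m)*(M + 2*M/(-3 + M)) = (2*m)*(M + 2*M/(-3 + M)) = 2*m*(M + 2*M/(-3 + M)))
b(50, 37) - 1129 = 2*37*50*(-1 + 37)/(-3 + 37) - 1129 = 2*37*50*36/34 - 1129 = 2*37*50*(1/34)*36 - 1129 = 66600/17 - 1129 = 47407/17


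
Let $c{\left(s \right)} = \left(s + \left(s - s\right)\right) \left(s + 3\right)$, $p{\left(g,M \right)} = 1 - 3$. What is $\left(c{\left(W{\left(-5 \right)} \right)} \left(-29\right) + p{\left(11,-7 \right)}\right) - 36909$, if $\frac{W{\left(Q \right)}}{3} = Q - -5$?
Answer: $-36911$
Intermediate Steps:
$W{\left(Q \right)} = 15 + 3 Q$ ($W{\left(Q \right)} = 3 \left(Q - -5\right) = 3 \left(Q + 5\right) = 3 \left(5 + Q\right) = 15 + 3 Q$)
$p{\left(g,M \right)} = -2$
$c{\left(s \right)} = s \left(3 + s\right)$ ($c{\left(s \right)} = \left(s + 0\right) \left(3 + s\right) = s \left(3 + s\right)$)
$\left(c{\left(W{\left(-5 \right)} \right)} \left(-29\right) + p{\left(11,-7 \right)}\right) - 36909 = \left(\left(15 + 3 \left(-5\right)\right) \left(3 + \left(15 + 3 \left(-5\right)\right)\right) \left(-29\right) - 2\right) - 36909 = \left(\left(15 - 15\right) \left(3 + \left(15 - 15\right)\right) \left(-29\right) - 2\right) - 36909 = \left(0 \left(3 + 0\right) \left(-29\right) - 2\right) - 36909 = \left(0 \cdot 3 \left(-29\right) - 2\right) - 36909 = \left(0 \left(-29\right) - 2\right) - 36909 = \left(0 - 2\right) - 36909 = -2 - 36909 = -36911$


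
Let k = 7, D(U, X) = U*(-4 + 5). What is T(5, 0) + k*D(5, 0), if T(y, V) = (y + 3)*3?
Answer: 59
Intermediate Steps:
D(U, X) = U (D(U, X) = U*1 = U)
T(y, V) = 9 + 3*y (T(y, V) = (3 + y)*3 = 9 + 3*y)
T(5, 0) + k*D(5, 0) = (9 + 3*5) + 7*5 = (9 + 15) + 35 = 24 + 35 = 59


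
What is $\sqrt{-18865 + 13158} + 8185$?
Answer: $8185 + i \sqrt{5707} \approx 8185.0 + 75.545 i$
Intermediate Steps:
$\sqrt{-18865 + 13158} + 8185 = \sqrt{-5707} + 8185 = i \sqrt{5707} + 8185 = 8185 + i \sqrt{5707}$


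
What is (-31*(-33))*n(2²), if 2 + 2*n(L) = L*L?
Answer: 7161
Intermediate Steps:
n(L) = -1 + L²/2 (n(L) = -1 + (L*L)/2 = -1 + L²/2)
(-31*(-33))*n(2²) = (-31*(-33))*(-1 + (2²)²/2) = 1023*(-1 + (½)*4²) = 1023*(-1 + (½)*16) = 1023*(-1 + 8) = 1023*7 = 7161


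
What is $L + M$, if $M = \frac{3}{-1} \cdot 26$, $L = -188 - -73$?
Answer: $-193$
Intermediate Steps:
$L = -115$ ($L = -188 + 73 = -115$)
$M = -78$ ($M = 3 \left(-1\right) 26 = \left(-3\right) 26 = -78$)
$L + M = -115 - 78 = -193$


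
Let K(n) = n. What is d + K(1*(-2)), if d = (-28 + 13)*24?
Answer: -362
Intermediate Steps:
d = -360 (d = -15*24 = -360)
d + K(1*(-2)) = -360 + 1*(-2) = -360 - 2 = -362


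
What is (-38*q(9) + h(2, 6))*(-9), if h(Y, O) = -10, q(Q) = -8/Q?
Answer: -214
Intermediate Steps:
(-38*q(9) + h(2, 6))*(-9) = (-(-304)/9 - 10)*(-9) = (-38*(-8/9) - 10)*(-9) = (304/9 - 10)*(-9) = (214/9)*(-9) = -214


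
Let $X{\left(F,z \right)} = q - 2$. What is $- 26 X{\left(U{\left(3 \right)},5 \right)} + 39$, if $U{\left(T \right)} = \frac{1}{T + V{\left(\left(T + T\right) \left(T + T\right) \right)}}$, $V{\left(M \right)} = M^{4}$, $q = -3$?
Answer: $169$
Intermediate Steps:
$U{\left(T \right)} = \frac{1}{T + 256 T^{8}}$ ($U{\left(T \right)} = \frac{1}{T + \left(\left(T + T\right) \left(T + T\right)\right)^{4}} = \frac{1}{T + \left(2 T 2 T\right)^{4}} = \frac{1}{T + \left(4 T^{2}\right)^{4}} = \frac{1}{T + 256 T^{8}}$)
$X{\left(F,z \right)} = -5$ ($X{\left(F,z \right)} = -3 - 2 = -5$)
$- 26 X{\left(U{\left(3 \right)},5 \right)} + 39 = \left(-26\right) \left(-5\right) + 39 = 130 + 39 = 169$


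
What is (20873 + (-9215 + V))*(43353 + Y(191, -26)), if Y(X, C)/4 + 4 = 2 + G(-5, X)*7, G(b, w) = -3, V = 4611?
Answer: 703813209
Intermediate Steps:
Y(X, C) = -92 (Y(X, C) = -16 + 4*(2 - 3*7) = -16 + 4*(2 - 21) = -16 + 4*(-19) = -16 - 76 = -92)
(20873 + (-9215 + V))*(43353 + Y(191, -26)) = (20873 + (-9215 + 4611))*(43353 - 92) = (20873 - 4604)*43261 = 16269*43261 = 703813209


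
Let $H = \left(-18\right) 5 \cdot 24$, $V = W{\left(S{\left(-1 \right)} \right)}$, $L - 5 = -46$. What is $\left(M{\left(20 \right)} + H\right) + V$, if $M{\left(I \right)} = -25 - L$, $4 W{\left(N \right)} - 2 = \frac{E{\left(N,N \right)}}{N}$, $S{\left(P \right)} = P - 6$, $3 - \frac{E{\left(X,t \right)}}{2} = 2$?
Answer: $- \frac{15005}{7} \approx -2143.6$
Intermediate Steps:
$E{\left(X,t \right)} = 2$ ($E{\left(X,t \right)} = 6 - 4 = 2$)
$L = -41$ ($L = 5 - 46 = -41$)
$S{\left(P \right)} = -6 + P$ ($S{\left(P \right)} = P - 6 = -6 + P$)
$W{\left(N \right)} = \frac{1}{2} + \frac{1}{2 N}$ ($W{\left(N \right)} = \frac{1}{2} + \frac{2 \frac{1}{N}}{4} = \frac{1}{2} + \frac{1}{2 N}$)
$V = \frac{3}{7}$ ($V = \frac{1 - 7}{2 \left(-6 - 1\right)} = \frac{1 - 7}{2 \left(-7\right)} = \frac{1}{2} \left(- \frac{1}{7}\right) \left(-6\right) = \frac{3}{7} \approx 0.42857$)
$M{\left(I \right)} = 16$ ($M{\left(I \right)} = -25 - -41 = -25 + 41 = 16$)
$H = -2160$ ($H = \left(-90\right) 24 = -2160$)
$\left(M{\left(20 \right)} + H\right) + V = \left(16 - 2160\right) + \frac{3}{7} = -2144 + \frac{3}{7} = - \frac{15005}{7}$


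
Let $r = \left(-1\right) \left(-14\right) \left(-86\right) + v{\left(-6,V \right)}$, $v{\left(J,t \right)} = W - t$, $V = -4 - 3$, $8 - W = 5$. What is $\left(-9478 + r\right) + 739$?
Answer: $-9933$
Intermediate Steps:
$W = 3$ ($W = 8 - 5 = 3$)
$V = -7$
$v{\left(J,t \right)} = 3 - t$
$r = -1194$ ($r = \left(-1\right) \left(-14\right) \left(-86\right) + \left(3 - -7\right) = 14 \left(-86\right) + \left(3 + 7\right) = -1204 + 10 = -1194$)
$\left(-9478 + r\right) + 739 = \left(-9478 - 1194\right) + 739 = -10672 + 739 = -9933$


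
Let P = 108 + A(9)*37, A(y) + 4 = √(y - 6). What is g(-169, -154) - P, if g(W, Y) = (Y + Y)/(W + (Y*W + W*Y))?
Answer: 2075012/51883 - 37*√3 ≈ -24.092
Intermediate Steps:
A(y) = -4 + √(-6 + y) (A(y) = -4 + √(y - 6) = -4 + √(-6 + y))
g(W, Y) = 2*Y/(W + 2*W*Y) (g(W, Y) = (2*Y)/(W + (W*Y + W*Y)) = (2*Y)/(W + 2*W*Y) = 2*Y/(W + 2*W*Y))
P = -40 + 37*√3 (P = 108 + (-4 + √(-6 + 9))*37 = 108 + (-4 + √3)*37 = 108 + (-148 + 37*√3) = -40 + 37*√3 ≈ 24.086)
g(-169, -154) - P = 2*(-154)/(-169*(1 + 2*(-154))) - (-40 + 37*√3) = 2*(-154)*(-1/169)/(1 - 308) + (40 - 37*√3) = 2*(-154)*(-1/169)/(-307) + (40 - 37*√3) = 2*(-154)*(-1/169)*(-1/307) + (40 - 37*√3) = -308/51883 + (40 - 37*√3) = 2075012/51883 - 37*√3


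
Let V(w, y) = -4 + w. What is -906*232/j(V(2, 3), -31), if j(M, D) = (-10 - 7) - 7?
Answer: 8758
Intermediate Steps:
j(M, D) = -24 (j(M, D) = -17 - 7 = -24)
-906*232/j(V(2, 3), -31) = -906/((-24/232)) = -906/((-24*1/232)) = -906/(-3/29) = -906*(-29/3) = 8758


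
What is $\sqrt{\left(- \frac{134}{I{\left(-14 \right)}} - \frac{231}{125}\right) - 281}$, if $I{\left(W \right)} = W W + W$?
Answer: $\frac{3 i \sqrt{163080645}}{2275} \approx 16.84 i$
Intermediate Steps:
$I{\left(W \right)} = W + W^{2}$ ($I{\left(W \right)} = W^{2} + W = W + W^{2}$)
$\sqrt{\left(- \frac{134}{I{\left(-14 \right)}} - \frac{231}{125}\right) - 281} = \sqrt{\left(- \frac{134}{\left(-14\right) \left(1 - 14\right)} - \frac{231}{125}\right) - 281} = \sqrt{\left(- \frac{134}{\left(-14\right) \left(-13\right)} - \frac{231}{125}\right) - 281} = \sqrt{\left(- \frac{134}{182} - \frac{231}{125}\right) - 281} = \sqrt{\left(\left(-134\right) \frac{1}{182} - \frac{231}{125}\right) - 281} = \sqrt{\left(- \frac{67}{91} - \frac{231}{125}\right) - 281} = \sqrt{- \frac{29396}{11375} - 281} = \sqrt{- \frac{3225771}{11375}} = \frac{3 i \sqrt{163080645}}{2275}$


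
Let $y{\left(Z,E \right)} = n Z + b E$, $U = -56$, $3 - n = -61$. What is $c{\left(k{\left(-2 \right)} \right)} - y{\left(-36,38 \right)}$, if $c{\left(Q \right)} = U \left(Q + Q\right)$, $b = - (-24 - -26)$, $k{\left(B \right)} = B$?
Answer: $2604$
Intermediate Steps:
$n = 64$ ($n = 3 - -61 = 3 + 61 = 64$)
$b = -2$ ($b = - (-24 + 26) = \left(-1\right) 2 = -2$)
$c{\left(Q \right)} = - 112 Q$ ($c{\left(Q \right)} = - 56 \left(Q + Q\right) = - 56 \cdot 2 Q = - 112 Q$)
$y{\left(Z,E \right)} = - 2 E + 64 Z$ ($y{\left(Z,E \right)} = 64 Z - 2 E = - 2 E + 64 Z$)
$c{\left(k{\left(-2 \right)} \right)} - y{\left(-36,38 \right)} = \left(-112\right) \left(-2\right) - \left(\left(-2\right) 38 + 64 \left(-36\right)\right) = 224 - \left(-76 - 2304\right) = 224 - -2380 = 224 + 2380 = 2604$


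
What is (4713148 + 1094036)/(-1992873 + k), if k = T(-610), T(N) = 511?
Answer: -2903592/996181 ≈ -2.9147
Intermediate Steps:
k = 511
(4713148 + 1094036)/(-1992873 + k) = (4713148 + 1094036)/(-1992873 + 511) = 5807184/(-1992362) = 5807184*(-1/1992362) = -2903592/996181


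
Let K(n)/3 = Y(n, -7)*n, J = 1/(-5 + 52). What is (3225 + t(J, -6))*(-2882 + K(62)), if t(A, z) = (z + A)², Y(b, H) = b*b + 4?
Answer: 5134619758156/2209 ≈ 2.3244e+9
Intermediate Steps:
Y(b, H) = 4 + b² (Y(b, H) = b² + 4 = 4 + b²)
J = 1/47 ≈ 0.021277
t(A, z) = (A + z)²
K(n) = 3*n*(4 + n²) (K(n) = 3*((4 + n²)*n) = 3*(n*(4 + n²)) = 3*n*(4 + n²))
(3225 + t(J, -6))*(-2882 + K(62)) = (3225 + (1/47 - 6)²)*(-2882 + 3*62*(4 + 62²)) = (3225 + (-281/47)²)*(-2882 + 3*62*(4 + 3844)) = (3225 + 78961/2209)*(-2882 + 3*62*3848) = 7202986*(-2882 + 715728)/2209 = (7202986/2209)*712846 = 5134619758156/2209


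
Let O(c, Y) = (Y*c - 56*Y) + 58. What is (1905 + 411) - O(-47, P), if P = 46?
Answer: 6996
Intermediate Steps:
O(c, Y) = 58 - 56*Y + Y*c (O(c, Y) = (-56*Y + Y*c) + 58 = 58 - 56*Y + Y*c)
(1905 + 411) - O(-47, P) = (1905 + 411) - (58 - 56*46 + 46*(-47)) = 2316 - (58 - 2576 - 2162) = 2316 - 1*(-4680) = 2316 + 4680 = 6996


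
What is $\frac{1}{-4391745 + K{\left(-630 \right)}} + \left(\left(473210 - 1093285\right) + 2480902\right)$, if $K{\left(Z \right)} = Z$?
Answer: $\frac{8173449994124}{4392375} \approx 1.8608 \cdot 10^{6}$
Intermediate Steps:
$\frac{1}{-4391745 + K{\left(-630 \right)}} + \left(\left(473210 - 1093285\right) + 2480902\right) = \frac{1}{-4391745 - 630} + \left(\left(473210 - 1093285\right) + 2480902\right) = \frac{1}{-4392375} + \left(-620075 + 2480902\right) = - \frac{1}{4392375} + 1860827 = \frac{8173449994124}{4392375}$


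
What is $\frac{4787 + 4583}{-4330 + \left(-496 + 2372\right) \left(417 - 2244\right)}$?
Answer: $- \frac{4685}{1715891} \approx -0.0027304$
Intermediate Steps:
$\frac{4787 + 4583}{-4330 + \left(-496 + 2372\right) \left(417 - 2244\right)} = \frac{9370}{-4330 + 1876 \left(-1827\right)} = \frac{9370}{-4330 - 3427452} = \frac{9370}{-3431782} = 9370 \left(- \frac{1}{3431782}\right) = - \frac{4685}{1715891}$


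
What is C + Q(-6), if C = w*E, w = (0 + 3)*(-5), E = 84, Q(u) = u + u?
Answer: -1272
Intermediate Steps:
Q(u) = 2*u
w = -15 (w = 3*(-5) = -15)
C = -1260 (C = -15*84 = -1260)
C + Q(-6) = -1260 + 2*(-6) = -1260 - 12 = -1272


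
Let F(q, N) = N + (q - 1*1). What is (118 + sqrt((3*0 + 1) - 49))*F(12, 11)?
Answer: 2596 + 88*I*sqrt(3) ≈ 2596.0 + 152.42*I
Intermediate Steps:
F(q, N) = -1 + N + q (F(q, N) = N + (q - 1) = N + (-1 + q) = -1 + N + q)
(118 + sqrt((3*0 + 1) - 49))*F(12, 11) = (118 + sqrt((3*0 + 1) - 49))*(-1 + 11 + 12) = (118 + sqrt((0 + 1) - 49))*22 = (118 + sqrt(1 - 49))*22 = (118 + sqrt(-48))*22 = (118 + 4*I*sqrt(3))*22 = 2596 + 88*I*sqrt(3)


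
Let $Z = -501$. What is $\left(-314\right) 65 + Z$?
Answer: $-20911$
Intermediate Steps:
$\left(-314\right) 65 + Z = \left(-314\right) 65 - 501 = -20410 - 501 = -20911$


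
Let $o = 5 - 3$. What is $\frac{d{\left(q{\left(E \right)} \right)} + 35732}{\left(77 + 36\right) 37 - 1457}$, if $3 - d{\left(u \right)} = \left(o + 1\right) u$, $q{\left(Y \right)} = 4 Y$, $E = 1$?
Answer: $\frac{35723}{2724} \approx 13.114$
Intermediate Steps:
$o = 2$
$d{\left(u \right)} = 3 - 3 u$ ($d{\left(u \right)} = 3 - \left(2 + 1\right) u = 3 - 3 u$)
$\frac{d{\left(q{\left(E \right)} \right)} + 35732}{\left(77 + 36\right) 37 - 1457} = \frac{\left(3 - 3 \cdot 4 \cdot 1\right) + 35732}{\left(77 + 36\right) 37 - 1457} = \frac{\left(3 - 12\right) + 35732}{113 \cdot 37 - 1457} = \frac{\left(3 - 12\right) + 35732}{4181 - 1457} = \frac{-9 + 35732}{2724} = 35723 \cdot \frac{1}{2724} = \frac{35723}{2724}$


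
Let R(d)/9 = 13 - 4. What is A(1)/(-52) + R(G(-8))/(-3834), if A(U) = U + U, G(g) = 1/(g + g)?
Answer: -55/923 ≈ -0.059588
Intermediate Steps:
G(g) = 1/(2*g)
A(U) = 2*U
R(d) = 81 (R(d) = 9*(13 - 4) = 9*9 = 81)
A(1)/(-52) + R(G(-8))/(-3834) = (2*1)/(-52) + 81/(-3834) = 2*(-1/52) + 81*(-1/3834) = -1/26 - 3/142 = -55/923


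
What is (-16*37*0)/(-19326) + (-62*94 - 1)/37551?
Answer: -1943/12517 ≈ -0.15523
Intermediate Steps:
(-16*37*0)/(-19326) + (-62*94 - 1)/37551 = -592*0*(-1/19326) + (-5828 - 1)*(1/37551) = 0*(-1/19326) - 5829*1/37551 = 0 - 1943/12517 = -1943/12517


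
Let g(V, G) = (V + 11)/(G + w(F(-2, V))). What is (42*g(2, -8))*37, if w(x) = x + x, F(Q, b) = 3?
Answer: -10101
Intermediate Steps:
w(x) = 2*x
g(V, G) = (11 + V)/(6 + G) (g(V, G) = (V + 11)/(G + 2*3) = (11 + V)/(G + 6) = (11 + V)/(6 + G))
(42*g(2, -8))*37 = (42*((11 + 2)/(6 - 8)))*37 = (42*(13/(-2)))*37 = (42*(-½*13))*37 = (42*(-13/2))*37 = -273*37 = -10101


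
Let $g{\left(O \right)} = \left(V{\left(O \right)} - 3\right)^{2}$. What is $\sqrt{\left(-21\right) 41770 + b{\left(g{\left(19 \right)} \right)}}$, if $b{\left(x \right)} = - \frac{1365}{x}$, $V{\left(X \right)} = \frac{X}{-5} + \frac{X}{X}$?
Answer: $\frac{3 i \sqrt{81970455}}{29} \approx 936.6 i$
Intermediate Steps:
$V{\left(X \right)} = 1 - \frac{X}{5}$ ($V{\left(X \right)} = X \left(- \frac{1}{5}\right) + 1 = - \frac{X}{5} + 1 = 1 - \frac{X}{5}$)
$g{\left(O \right)} = \left(-2 - \frac{O}{5}\right)^{2}$ ($g{\left(O \right)} = \left(\left(1 - \frac{O}{5}\right) - 3\right)^{2} = \left(-2 - \frac{O}{5}\right)^{2}$)
$\sqrt{\left(-21\right) 41770 + b{\left(g{\left(19 \right)} \right)}} = \sqrt{\left(-21\right) 41770 - \frac{1365}{\frac{1}{25} \left(10 + 19\right)^{2}}} = \sqrt{-877170 - \frac{1365}{\frac{1}{25} \cdot 29^{2}}} = \sqrt{-877170 - \frac{1365}{\frac{1}{25} \cdot 841}} = \sqrt{-877170 - \frac{1365}{\frac{841}{25}}} = \sqrt{-877170 - \frac{34125}{841}} = \sqrt{- \frac{737734095}{841}} = \frac{3 i \sqrt{81970455}}{29}$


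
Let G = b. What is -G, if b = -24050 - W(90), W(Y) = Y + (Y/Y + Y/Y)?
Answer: 24142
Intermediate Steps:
W(Y) = 2 + Y (W(Y) = Y + (1 + 1) = Y + 2 = 2 + Y)
b = -24142 (b = -24050 - (2 + 90) = -24050 - 1*92 = -24050 - 92 = -24142)
G = -24142
-G = -1*(-24142) = 24142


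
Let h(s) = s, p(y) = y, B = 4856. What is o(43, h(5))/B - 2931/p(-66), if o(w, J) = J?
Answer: 2372211/53416 ≈ 44.410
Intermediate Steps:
o(43, h(5))/B - 2931/p(-66) = 5/4856 - 2931/(-66) = 5*(1/4856) - 2931*(-1/66) = 5/4856 + 977/22 = 2372211/53416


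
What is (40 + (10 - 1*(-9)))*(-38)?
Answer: -2242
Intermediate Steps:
(40 + (10 - 1*(-9)))*(-38) = (40 + (10 + 9))*(-38) = (40 + 19)*(-38) = 59*(-38) = -2242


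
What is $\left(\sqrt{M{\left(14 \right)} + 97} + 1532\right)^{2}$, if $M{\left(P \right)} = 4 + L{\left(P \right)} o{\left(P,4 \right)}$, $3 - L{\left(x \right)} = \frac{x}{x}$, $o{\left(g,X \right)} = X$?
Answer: $\left(1532 + \sqrt{109}\right)^{2} \approx 2.3791 \cdot 10^{6}$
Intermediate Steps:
$L{\left(x \right)} = 2$ ($L{\left(x \right)} = 3 - \frac{x}{x} = 3 - 1 = 2$)
$M{\left(P \right)} = 12$ ($M{\left(P \right)} = 4 + 2 \cdot 4 = 4 + 8 = 12$)
$\left(\sqrt{M{\left(14 \right)} + 97} + 1532\right)^{2} = \left(\sqrt{12 + 97} + 1532\right)^{2} = \left(\sqrt{109} + 1532\right)^{2} = \left(1532 + \sqrt{109}\right)^{2}$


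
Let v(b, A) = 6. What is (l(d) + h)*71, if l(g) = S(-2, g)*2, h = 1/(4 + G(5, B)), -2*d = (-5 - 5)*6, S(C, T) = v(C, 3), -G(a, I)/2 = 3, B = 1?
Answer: 1633/2 ≈ 816.50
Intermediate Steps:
G(a, I) = -6 (G(a, I) = -2*3 = -6)
S(C, T) = 6
d = 30 (d = -(-5 - 5)*6/2 = -(-5)*6 = -½*(-60) = 30)
h = -½ (h = 1/(4 - 6) = 1/(-2) = -½ ≈ -0.50000)
l(g) = 12 (l(g) = 6*2 = 12)
(l(d) + h)*71 = (12 - ½)*71 = (23/2)*71 = 1633/2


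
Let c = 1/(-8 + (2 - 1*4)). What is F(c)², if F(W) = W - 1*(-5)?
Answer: 2401/100 ≈ 24.010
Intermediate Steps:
c = -⅒ (c = 1/(-8 + (2 - 4)) = 1/(-8 - 2) = 1/(-10) = -⅒ ≈ -0.10000)
F(W) = 5 + W (F(W) = W + 5 = 5 + W)
F(c)² = (5 - ⅒)² = (49/10)² = 2401/100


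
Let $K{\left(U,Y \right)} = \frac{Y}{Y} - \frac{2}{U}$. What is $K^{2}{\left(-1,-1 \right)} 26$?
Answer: $234$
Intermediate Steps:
$K{\left(U,Y \right)} = 1 - \frac{2}{U}$
$K^{2}{\left(-1,-1 \right)} 26 = \left(\frac{-2 - 1}{-1}\right)^{2} \cdot 26 = \left(\left(-1\right) \left(-3\right)\right)^{2} \cdot 26 = 3^{2} \cdot 26 = 9 \cdot 26 = 234$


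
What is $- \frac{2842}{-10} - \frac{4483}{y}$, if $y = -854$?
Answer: $\frac{1235949}{4270} \approx 289.45$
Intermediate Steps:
$- \frac{2842}{-10} - \frac{4483}{y} = - \frac{2842}{-10} - \frac{4483}{-854} = \left(-2842\right) \left(- \frac{1}{10}\right) - - \frac{4483}{854} = \frac{1421}{5} + \frac{4483}{854} = \frac{1235949}{4270}$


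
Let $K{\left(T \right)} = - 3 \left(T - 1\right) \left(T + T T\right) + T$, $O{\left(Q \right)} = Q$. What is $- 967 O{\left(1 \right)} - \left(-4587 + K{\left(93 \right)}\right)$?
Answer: $2416319$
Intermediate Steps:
$K{\left(T \right)} = T - 3 \left(-1 + T\right) \left(T + T^{2}\right)$ ($K{\left(T \right)} = - 3 \left(-1 + T\right) \left(T + T^{2}\right) + T = T - 3 \left(-1 + T\right) \left(T + T^{2}\right)$)
$- 967 O{\left(1 \right)} - \left(-4587 + K{\left(93 \right)}\right) = \left(-967\right) 1 - \left(-4587 + 93 \left(4 - 3 \cdot 93^{2}\right)\right) = -967 - \left(-4587 + 93 \left(4 - 25947\right)\right) = -967 - \left(-4587 - 2412699\right) = -967 + \left(\left(\left(-1\right) \left(-2412699\right) + 7716\right) - 3129\right) = -967 + \left(\left(2412699 + 7716\right) - 3129\right) = -967 + \left(2420415 - 3129\right) = -967 + 2417286 = 2416319$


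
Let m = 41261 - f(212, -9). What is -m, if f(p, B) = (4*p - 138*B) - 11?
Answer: -39182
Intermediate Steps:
f(p, B) = -11 - 138*B + 4*p (f(p, B) = (-138*B + 4*p) - 11 = -11 - 138*B + 4*p)
m = 39182 (m = 41261 - (-11 - 138*(-9) + 4*212) = 41261 - (-11 + 1242 + 848) = 41261 - 1*2079 = 41261 - 2079 = 39182)
-m = -1*39182 = -39182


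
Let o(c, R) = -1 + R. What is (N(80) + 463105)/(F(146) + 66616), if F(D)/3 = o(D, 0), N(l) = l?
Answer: 463185/66613 ≈ 6.9534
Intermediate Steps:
F(D) = -3 (F(D) = 3*(-1 + 0) = 3*(-1) = -3)
(N(80) + 463105)/(F(146) + 66616) = (80 + 463105)/(-3 + 66616) = 463185/66613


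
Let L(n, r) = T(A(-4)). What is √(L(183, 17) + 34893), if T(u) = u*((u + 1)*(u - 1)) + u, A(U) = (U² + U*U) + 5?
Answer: √85546 ≈ 292.48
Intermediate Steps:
A(U) = 5 + 2*U² (A(U) = (U² + U²) + 5 = 2*U² + 5 = 5 + 2*U²)
T(u) = u + u*(1 + u)*(-1 + u) (T(u) = u*((1 + u)*(-1 + u)) + u = u*(1 + u)*(-1 + u) + u = u + u*(1 + u)*(-1 + u))
L(n, r) = 50653 (L(n, r) = (5 + 2*(-4)²)³ = (5 + 2*16)³ = (5 + 32)³ = 37³ = 50653)
√(L(183, 17) + 34893) = √(50653 + 34893) = √85546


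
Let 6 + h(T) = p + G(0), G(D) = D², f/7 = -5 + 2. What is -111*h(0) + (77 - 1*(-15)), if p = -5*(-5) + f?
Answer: 314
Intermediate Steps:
f = -21 (f = 7*(-5 + 2) = 7*(-3) = -21)
p = 4 (p = -5*(-5) - 21 = 25 - 21 = 4)
h(T) = -2 (h(T) = -6 + (4 + 0²) = -6 + (4 + 0) = -6 + 4 = -2)
-111*h(0) + (77 - 1*(-15)) = -111*(-2) + (77 - 1*(-15)) = 222 + (77 + 15) = 222 + 92 = 314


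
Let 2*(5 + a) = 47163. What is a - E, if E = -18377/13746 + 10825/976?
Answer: 158086861423/6708048 ≈ 23567.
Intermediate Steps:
a = 47153/2 (a = -5 + (½)*47163 = -5 + 47163/2 = 47153/2 ≈ 23577.)
E = 65432249/6708048 (E = -18377*1/13746 + 10825*(1/976) = -18377/13746 + 10825/976 = 65432249/6708048 ≈ 9.7543)
a - E = 47153/2 - 1*65432249/6708048 = 47153/2 - 65432249/6708048 = 158086861423/6708048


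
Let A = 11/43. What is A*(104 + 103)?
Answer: 2277/43 ≈ 52.953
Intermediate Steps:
A = 11/43 (A = 11*(1/43) = 11/43 ≈ 0.25581)
A*(104 + 103) = 11*(104 + 103)/43 = (11/43)*207 = 2277/43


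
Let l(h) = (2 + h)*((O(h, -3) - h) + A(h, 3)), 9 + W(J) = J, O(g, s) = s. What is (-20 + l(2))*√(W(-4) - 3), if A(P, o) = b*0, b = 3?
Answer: -160*I ≈ -160.0*I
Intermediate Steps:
W(J) = -9 + J
A(P, o) = 0 (A(P, o) = 3*0 = 0)
l(h) = (-3 - h)*(2 + h) (l(h) = (2 + h)*((-3 - h) + 0) = (2 + h)*(-3 - h) = (-3 - h)*(2 + h))
(-20 + l(2))*√(W(-4) - 3) = (-20 + (-6 - 1*2² - 5*2))*√((-9 - 4) - 3) = (-20 + (-6 - 1*4 - 10))*√(-13 - 3) = (-20 + (-6 - 4 - 10))*√(-16) = (-20 - 20)*(4*I) = -160*I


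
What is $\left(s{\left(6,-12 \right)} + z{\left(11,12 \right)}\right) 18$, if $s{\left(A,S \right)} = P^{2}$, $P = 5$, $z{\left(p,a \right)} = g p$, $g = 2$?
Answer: $846$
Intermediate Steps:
$z{\left(p,a \right)} = 2 p$
$s{\left(A,S \right)} = 25$ ($s{\left(A,S \right)} = 5^{2} = 25$)
$\left(s{\left(6,-12 \right)} + z{\left(11,12 \right)}\right) 18 = \left(25 + 2 \cdot 11\right) 18 = \left(25 + 22\right) 18 = 47 \cdot 18 = 846$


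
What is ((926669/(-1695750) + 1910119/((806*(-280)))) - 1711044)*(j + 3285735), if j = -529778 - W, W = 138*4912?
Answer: -19439584355255804306731/5467098000 ≈ -3.5557e+12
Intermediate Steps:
W = 677856
j = -1207634 (j = -529778 - 1*677856 = -529778 - 677856 = -1207634)
((926669/(-1695750) + 1910119/((806*(-280)))) - 1711044)*(j + 3285735) = ((926669/(-1695750) + 1910119/((806*(-280)))) - 1711044)*(-1207634 + 3285735) = ((926669*(-1/1695750) + 1910119/(-225680)) - 1711044)*2078101 = ((-926669/1695750 + 1910119*(-1/225680)) - 1711044)*2078101 = ((-926669/1695750 - 1910119/225680) - 1711044)*2078101 = (-49260213631/5467098000 - 1711044)*2078101 = -9354494490525631/5467098000*2078101 = -19439584355255804306731/5467098000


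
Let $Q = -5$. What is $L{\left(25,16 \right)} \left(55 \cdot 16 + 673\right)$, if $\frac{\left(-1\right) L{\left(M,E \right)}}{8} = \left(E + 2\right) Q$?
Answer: $1118160$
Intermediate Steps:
$L{\left(M,E \right)} = 80 + 40 E$ ($L{\left(M,E \right)} = - 8 \left(E + 2\right) \left(-5\right) = - 8 \left(2 + E\right) \left(-5\right) = - 8 \left(-10 - 5 E\right) = 80 + 40 E$)
$L{\left(25,16 \right)} \left(55 \cdot 16 + 673\right) = \left(80 + 40 \cdot 16\right) \left(55 \cdot 16 + 673\right) = \left(80 + 640\right) \left(880 + 673\right) = 720 \cdot 1553 = 1118160$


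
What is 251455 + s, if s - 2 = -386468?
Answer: -135011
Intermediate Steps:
s = -386466 (s = 2 - 386468 = -386466)
251455 + s = 251455 - 386466 = -135011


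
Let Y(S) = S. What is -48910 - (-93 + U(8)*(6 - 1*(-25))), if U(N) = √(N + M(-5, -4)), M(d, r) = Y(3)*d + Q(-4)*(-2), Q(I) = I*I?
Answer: -48817 - 31*I*√39 ≈ -48817.0 - 193.59*I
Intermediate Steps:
Q(I) = I²
M(d, r) = -32 + 3*d (M(d, r) = 3*d + (-4)²*(-2) = 3*d + 16*(-2) = 3*d - 32 = -32 + 3*d)
U(N) = √(-47 + N) (U(N) = √(N + (-32 + 3*(-5))) = √(N + (-32 - 15)) = √(N - 47) = √(-47 + N))
-48910 - (-93 + U(8)*(6 - 1*(-25))) = -48910 - (-93 + √(-47 + 8)*(6 - 1*(-25))) = -48910 - (-93 + √(-39)*(6 + 25)) = -48910 - (-93 + (I*√39)*31) = -48910 - (-93 + 31*I*√39) = -48910 + (93 - 31*I*√39) = -48817 - 31*I*√39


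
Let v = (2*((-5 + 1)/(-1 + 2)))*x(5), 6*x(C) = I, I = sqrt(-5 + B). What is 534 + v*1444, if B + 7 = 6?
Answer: 534 - 5776*I*sqrt(6)/3 ≈ 534.0 - 4716.1*I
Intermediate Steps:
B = -1 (B = -7 + 6 = -1)
I = I*sqrt(6) (I = sqrt(-5 - 1) = sqrt(-6) = I*sqrt(6) ≈ 2.4495*I)
x(C) = I*sqrt(6)/6 (x(C) = (I*sqrt(6))/6 = I*sqrt(6)/6)
v = -4*I*sqrt(6)/3 (v = (2*((-5 + 1)/(-1 + 2)))*(I*sqrt(6)/6) = (2*(-4/1))*(I*sqrt(6)/6) = (2*(-4*1))*(I*sqrt(6)/6) = (2*(-4))*(I*sqrt(6)/6) = -4*I*sqrt(6)/3 ≈ -3.266*I)
534 + v*1444 = 534 - 4*I*sqrt(6)/3*1444 = 534 - 5776*I*sqrt(6)/3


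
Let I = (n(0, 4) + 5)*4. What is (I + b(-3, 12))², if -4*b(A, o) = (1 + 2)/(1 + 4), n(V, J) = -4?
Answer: 5929/400 ≈ 14.822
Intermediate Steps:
b(A, o) = -3/20 (b(A, o) = -(1 + 2)/(4*(1 + 4)) = -3/(4*5) = -¼*⅗ = -3/20)
I = 4 (I = (-4 + 5)*4 = 1*4 = 4)
(I + b(-3, 12))² = (4 - 3/20)² = (77/20)² = 5929/400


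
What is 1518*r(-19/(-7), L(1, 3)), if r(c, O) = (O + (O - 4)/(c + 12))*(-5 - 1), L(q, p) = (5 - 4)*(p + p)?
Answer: -5756256/103 ≈ -55886.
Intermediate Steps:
L(q, p) = 2*p (L(q, p) = 1*(2*p) = 2*p)
r(c, O) = -6*O - 6*(-4 + O)/(12 + c) (r(c, O) = (O + (-4 + O)/(12 + c))*(-6) = -6*O - 6*(-4 + O)/(12 + c))
1518*r(-19/(-7), L(1, 3)) = 1518*(6*(4 - 26*3 - 2*3*(-19/(-7)))/(12 - 19/(-7))) = 1518*(6*(4 - 13*6 - 1*6*(-19*(-⅐)))/(12 - 19*(-⅐))) = 1518*(6*(4 - 78 - 1*6*19/7)/(12 + 19/7)) = 1518*(6*(4 - 78 - 114/7)/(103/7)) = 1518*(6*(7/103)*(-632/7)) = 1518*(-3792/103) = -5756256/103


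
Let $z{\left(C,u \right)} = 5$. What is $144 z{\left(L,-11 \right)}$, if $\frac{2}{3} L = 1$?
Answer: $720$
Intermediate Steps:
$L = \frac{3}{2}$ ($L = \frac{3}{2} \cdot 1 = \frac{3}{2} \approx 1.5$)
$144 z{\left(L,-11 \right)} = 144 \cdot 5 = 720$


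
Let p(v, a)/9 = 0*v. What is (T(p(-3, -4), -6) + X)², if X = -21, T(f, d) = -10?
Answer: 961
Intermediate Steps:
p(v, a) = 0 (p(v, a) = 9*(0*v) = 9*0 = 0)
(T(p(-3, -4), -6) + X)² = (-10 - 21)² = (-31)² = 961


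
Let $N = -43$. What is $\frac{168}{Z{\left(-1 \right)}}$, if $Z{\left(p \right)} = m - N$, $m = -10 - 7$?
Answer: $\frac{84}{13} \approx 6.4615$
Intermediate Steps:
$m = -17$
$Z{\left(p \right)} = 26$ ($Z{\left(p \right)} = -17 - -43 = -17 + 43 = 26$)
$\frac{168}{Z{\left(-1 \right)}} = \frac{168}{26} = 168 \cdot \frac{1}{26} = \frac{84}{13}$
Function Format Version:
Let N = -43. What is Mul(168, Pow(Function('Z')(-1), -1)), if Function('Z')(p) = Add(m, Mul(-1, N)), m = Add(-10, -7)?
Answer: Rational(84, 13) ≈ 6.4615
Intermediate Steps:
m = -17
Function('Z')(p) = 26 (Function('Z')(p) = Add(-17, Mul(-1, -43)) = Add(-17, 43) = 26)
Mul(168, Pow(Function('Z')(-1), -1)) = Mul(168, Pow(26, -1)) = Mul(168, Rational(1, 26)) = Rational(84, 13)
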